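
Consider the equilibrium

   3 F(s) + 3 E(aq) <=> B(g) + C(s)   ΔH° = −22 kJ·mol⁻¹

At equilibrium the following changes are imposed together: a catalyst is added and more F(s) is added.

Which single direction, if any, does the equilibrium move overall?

no shift

A catalyst speeds both forward and reverse rates equally; it changes neither Q nor K — no shift from this change.
F is a pure solid; its activity is 1 regardless of amount, so Q is unaffected — no shift from this change.
None of the changes alters Q relative to K, so there is no net shift.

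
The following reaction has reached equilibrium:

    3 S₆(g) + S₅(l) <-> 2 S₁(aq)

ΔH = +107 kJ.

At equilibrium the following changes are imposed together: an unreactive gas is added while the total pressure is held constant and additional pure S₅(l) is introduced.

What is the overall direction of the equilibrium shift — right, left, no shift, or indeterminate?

Adding inert gas at constant total pressure expands the volume and lowers every reacting partial pressure. With Δn_gas = 0 − 3 = -3, Q moves away from K toward the side with fewer gas moles, so the system shifts toward the side with more gas moles — to the left.
S₅ is a pure liquid; its activity is 1 regardless of amount, so Q is unaffected — no shift from this change.
Only the nonzero effect(s) matter; the net shift is to the left.

left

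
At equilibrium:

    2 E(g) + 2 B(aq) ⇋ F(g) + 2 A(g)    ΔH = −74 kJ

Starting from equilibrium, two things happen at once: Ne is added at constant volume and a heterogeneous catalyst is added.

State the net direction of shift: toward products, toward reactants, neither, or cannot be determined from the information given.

At constant volume, adding an inert gas leaves every reacting species' partial pressure unchanged, so Q is unchanged — no shift from this change.
A catalyst speeds both forward and reverse rates equally; it changes neither Q nor K — no shift from this change.
None of the changes alters Q relative to K, so there is no net shift.

no shift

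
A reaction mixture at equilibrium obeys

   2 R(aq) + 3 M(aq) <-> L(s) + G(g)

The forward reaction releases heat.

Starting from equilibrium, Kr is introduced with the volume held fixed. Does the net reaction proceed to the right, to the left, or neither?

no shift

At constant volume, adding an inert gas leaves every reacting species' partial pressure unchanged, so Q is unchanged — no shift from this change.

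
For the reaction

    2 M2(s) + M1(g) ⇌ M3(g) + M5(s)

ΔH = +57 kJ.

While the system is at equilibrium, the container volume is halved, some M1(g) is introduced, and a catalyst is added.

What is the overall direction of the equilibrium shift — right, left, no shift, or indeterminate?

Gas moles: reactants 1, products 1. Δn_gas = 0, so a volume change leaves Q equal to K — no shift from this change.
Adding M1 (g), a reactant, drives the reaction to the right.
A catalyst speeds both forward and reverse rates equally; it changes neither Q nor K — no shift from this change.
Only the nonzero effect(s) matter; the net shift is to the right.

right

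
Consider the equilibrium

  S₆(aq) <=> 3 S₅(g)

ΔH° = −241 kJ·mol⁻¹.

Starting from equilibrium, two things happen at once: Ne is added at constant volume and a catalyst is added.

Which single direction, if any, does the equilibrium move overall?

no shift

At constant volume, adding an inert gas leaves every reacting species' partial pressure unchanged, so Q is unchanged — no shift from this change.
A catalyst speeds both forward and reverse rates equally; it changes neither Q nor K — no shift from this change.
None of the changes alters Q relative to K, so there is no net shift.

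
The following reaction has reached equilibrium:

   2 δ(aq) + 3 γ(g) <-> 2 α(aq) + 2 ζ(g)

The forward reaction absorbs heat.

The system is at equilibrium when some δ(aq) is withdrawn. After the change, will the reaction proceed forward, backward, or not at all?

Removing δ (aq), a reactant, drives the reaction to the left.

left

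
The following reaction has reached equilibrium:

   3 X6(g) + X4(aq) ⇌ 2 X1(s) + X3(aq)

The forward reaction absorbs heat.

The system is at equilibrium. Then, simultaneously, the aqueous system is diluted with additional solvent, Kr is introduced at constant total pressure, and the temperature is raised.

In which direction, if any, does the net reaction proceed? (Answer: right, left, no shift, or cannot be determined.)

Dilution scales every aqueous concentration by the same factor. Δn_aq = 1 − 1 = 0, so Q is unchanged — no shift.
Adding inert gas at constant total pressure expands the volume and lowers every reacting partial pressure. With Δn_gas = 0 − 3 = -3, Q moves away from K toward the side with fewer gas moles, so the system shifts toward the side with more gas moles — to the left.
The forward reaction is endothermic. Raising T favours the endothermic direction — shift to the right.
The individual effects push in opposite directions; without quantitative information the net direction cannot be determined.

cannot be determined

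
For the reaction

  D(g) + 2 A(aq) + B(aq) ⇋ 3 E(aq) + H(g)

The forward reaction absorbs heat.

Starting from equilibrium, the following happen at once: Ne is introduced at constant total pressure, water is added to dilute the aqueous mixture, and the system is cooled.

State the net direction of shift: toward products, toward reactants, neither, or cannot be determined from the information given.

Adding inert gas at constant total pressure expands the volume, scaling every reacting partial pressure by the same factor. Δn_gas = 1 − 1 = 0, so Q is unchanged — no shift.
Dilution scales every aqueous concentration by the same factor. Δn_aq = 3 − 3 = 0, so Q is unchanged — no shift.
The forward reaction is endothermic. Lowering T favours the exothermic direction — shift to the left.
Only the nonzero effect(s) matter; the net shift is to the left.

left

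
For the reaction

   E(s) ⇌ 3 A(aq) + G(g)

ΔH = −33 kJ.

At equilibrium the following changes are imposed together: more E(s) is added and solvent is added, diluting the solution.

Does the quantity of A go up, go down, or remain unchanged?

increases

E is a pure solid; its activity is 1 regardless of amount, so Q is unaffected — no shift from this change.
Dilution lowers every aqueous concentration by the same factor. Δn_aq = 3 − 0 = +3, so the system shifts toward the side with more dissolved moles — to the right.
The net shift is to the right. A is a product, so its amount increases.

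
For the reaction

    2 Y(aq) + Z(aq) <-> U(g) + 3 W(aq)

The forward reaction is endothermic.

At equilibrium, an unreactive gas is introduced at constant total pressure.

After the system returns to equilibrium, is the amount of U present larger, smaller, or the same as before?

Adding inert gas at constant total pressure expands the volume and lowers every reacting partial pressure. With Δn_gas = 1 − 0 = +1, Q moves away from K toward the side with fewer gas moles, so the system shifts toward the side with more gas moles — to the right.
The net shift is to the right. U is a product, so its amount increases.

increases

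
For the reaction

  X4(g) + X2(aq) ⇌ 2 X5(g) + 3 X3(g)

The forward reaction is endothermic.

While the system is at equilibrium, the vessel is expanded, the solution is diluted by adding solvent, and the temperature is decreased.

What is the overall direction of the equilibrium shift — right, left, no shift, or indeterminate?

Gas moles: reactants 1, products 5 (Δn_gas = +4). Expansion shifts the system toward the side with more moles of gas — to the right.
Dilution lowers every aqueous concentration by the same factor. Δn_aq = 0 − 1 = -1, so the system shifts toward the side with more dissolved moles — to the left.
The forward reaction is endothermic. Lowering T favours the exothermic direction — shift to the left.
The individual effects push in opposite directions; without quantitative information the net direction cannot be determined.

cannot be determined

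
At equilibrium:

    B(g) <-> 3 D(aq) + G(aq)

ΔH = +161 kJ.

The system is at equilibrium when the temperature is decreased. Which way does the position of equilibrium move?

left

The forward reaction is endothermic. Lowering T favours the exothermic direction — shift to the left.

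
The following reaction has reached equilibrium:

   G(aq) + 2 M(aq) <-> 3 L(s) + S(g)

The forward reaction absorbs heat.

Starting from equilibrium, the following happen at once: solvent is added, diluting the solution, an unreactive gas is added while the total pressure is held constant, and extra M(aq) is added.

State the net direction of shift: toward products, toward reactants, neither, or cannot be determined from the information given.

cannot be determined

Dilution lowers every aqueous concentration by the same factor. Δn_aq = 0 − 3 = -3, so the system shifts toward the side with more dissolved moles — to the left.
Adding inert gas at constant total pressure expands the volume and lowers every reacting partial pressure. With Δn_gas = 1 − 0 = +1, Q moves away from K toward the side with fewer gas moles, so the system shifts toward the side with more gas moles — to the right.
Adding M (aq), a reactant, drives the reaction to the right.
The individual effects push in opposite directions; without quantitative information the net direction cannot be determined.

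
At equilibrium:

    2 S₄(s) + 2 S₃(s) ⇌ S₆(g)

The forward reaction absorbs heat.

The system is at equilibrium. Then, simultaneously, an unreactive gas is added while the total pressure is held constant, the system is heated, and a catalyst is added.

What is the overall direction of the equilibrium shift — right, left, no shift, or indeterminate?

right

Adding inert gas at constant total pressure expands the volume and lowers every reacting partial pressure. With Δn_gas = 1 − 0 = +1, Q moves away from K toward the side with fewer gas moles, so the system shifts toward the side with more gas moles — to the right.
The forward reaction is endothermic. Raising T favours the endothermic direction — shift to the right.
A catalyst speeds both forward and reverse rates equally; it changes neither Q nor K — no shift from this change.
Only the nonzero effect(s) matter; the net shift is to the right.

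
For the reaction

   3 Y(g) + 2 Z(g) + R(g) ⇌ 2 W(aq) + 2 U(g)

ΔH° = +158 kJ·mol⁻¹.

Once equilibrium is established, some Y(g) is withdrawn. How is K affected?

The equilibrium constant depends only on temperature. This perturbation may move the position of equilibrium, but since T is unchanged, K itself is unchanged.

unchanged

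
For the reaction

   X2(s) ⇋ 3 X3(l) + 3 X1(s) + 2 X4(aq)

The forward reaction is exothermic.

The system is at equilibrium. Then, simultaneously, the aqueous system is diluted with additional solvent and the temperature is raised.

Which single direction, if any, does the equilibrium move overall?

cannot be determined

Dilution lowers every aqueous concentration by the same factor. Δn_aq = 2 − 0 = +2, so the system shifts toward the side with more dissolved moles — to the right.
The forward reaction is exothermic. Raising T favours the endothermic direction — shift to the left.
The individual effects push in opposite directions; without quantitative information the net direction cannot be determined.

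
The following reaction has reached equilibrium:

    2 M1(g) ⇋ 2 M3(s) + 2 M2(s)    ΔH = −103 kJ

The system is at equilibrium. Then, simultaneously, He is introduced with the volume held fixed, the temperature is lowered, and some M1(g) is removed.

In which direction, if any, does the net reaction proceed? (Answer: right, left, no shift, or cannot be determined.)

At constant volume, adding an inert gas leaves every reacting species' partial pressure unchanged, so Q is unchanged — no shift from this change.
The forward reaction is exothermic. Lowering T favours the exothermic direction — shift to the right.
Removing M1 (g), a reactant, drives the reaction to the left.
The individual effects push in opposite directions; without quantitative information the net direction cannot be determined.

cannot be determined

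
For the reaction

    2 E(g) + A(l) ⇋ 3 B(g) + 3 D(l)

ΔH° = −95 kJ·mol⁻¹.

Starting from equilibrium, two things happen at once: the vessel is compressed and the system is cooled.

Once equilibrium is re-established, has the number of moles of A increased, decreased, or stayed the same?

cannot be determined

Gas moles: reactants 2, products 3 (Δn_gas = +1). Compression shifts the system toward the side with fewer moles of gas — to the left.
The forward reaction is exothermic. Lowering T favours the exothermic direction — shift to the right.
The two effects oppose each other, so the net shift — and hence the change in A — cannot be determined from the given information.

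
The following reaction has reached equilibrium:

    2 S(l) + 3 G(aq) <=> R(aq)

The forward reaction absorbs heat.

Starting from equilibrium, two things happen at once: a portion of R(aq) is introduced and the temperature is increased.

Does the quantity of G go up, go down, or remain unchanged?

Adding R (aq), a product, drives the reaction to the left.
The forward reaction is endothermic. Raising T favours the endothermic direction — shift to the right.
The two effects oppose each other, so the net shift — and hence the change in G — cannot be determined from the given information.

cannot be determined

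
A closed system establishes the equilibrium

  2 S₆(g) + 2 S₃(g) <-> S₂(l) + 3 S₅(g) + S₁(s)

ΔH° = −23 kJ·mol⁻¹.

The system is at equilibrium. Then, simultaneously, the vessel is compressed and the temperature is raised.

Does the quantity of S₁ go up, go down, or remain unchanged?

Gas moles: reactants 4, products 3 (Δn_gas = -1). Compression shifts the system toward the side with fewer moles of gas — to the right.
The forward reaction is exothermic. Raising T favours the endothermic direction — shift to the left.
The two effects oppose each other, so the net shift — and hence the change in S₁ — cannot be determined from the given information.

cannot be determined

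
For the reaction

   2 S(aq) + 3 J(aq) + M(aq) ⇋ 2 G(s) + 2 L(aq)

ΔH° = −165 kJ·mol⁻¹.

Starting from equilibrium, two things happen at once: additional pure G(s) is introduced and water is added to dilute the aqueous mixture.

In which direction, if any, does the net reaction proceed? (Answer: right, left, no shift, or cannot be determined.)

left

G is a pure solid; its activity is 1 regardless of amount, so Q is unaffected — no shift from this change.
Dilution lowers every aqueous concentration by the same factor. Δn_aq = 2 − 6 = -4, so the system shifts toward the side with more dissolved moles — to the left.
Only the nonzero effect(s) matter; the net shift is to the left.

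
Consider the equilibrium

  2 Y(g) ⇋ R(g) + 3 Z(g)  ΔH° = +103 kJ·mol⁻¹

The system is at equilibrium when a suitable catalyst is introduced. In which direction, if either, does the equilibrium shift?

no shift

A catalyst speeds both forward and reverse rates equally; it changes neither Q nor K — no shift from this change.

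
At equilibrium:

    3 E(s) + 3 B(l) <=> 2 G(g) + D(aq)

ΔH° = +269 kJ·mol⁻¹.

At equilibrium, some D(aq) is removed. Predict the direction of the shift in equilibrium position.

right

Removing D (aq), a product, drives the reaction to the right.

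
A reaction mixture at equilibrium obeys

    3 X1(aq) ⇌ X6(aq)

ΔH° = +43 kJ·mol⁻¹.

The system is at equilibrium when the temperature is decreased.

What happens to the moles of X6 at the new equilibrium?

decreases

The forward reaction is endothermic. Lowering T favours the exothermic direction — shift to the left.
The net shift is to the left. X6 is a product, so its amount decreases.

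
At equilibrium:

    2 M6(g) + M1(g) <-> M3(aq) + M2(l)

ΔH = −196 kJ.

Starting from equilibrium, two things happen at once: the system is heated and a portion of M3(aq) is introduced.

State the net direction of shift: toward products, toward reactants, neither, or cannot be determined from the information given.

left

The forward reaction is exothermic. Raising T favours the endothermic direction — shift to the left.
Adding M3 (aq), a product, drives the reaction to the left.
All effects act in the same direction — net shift to the left.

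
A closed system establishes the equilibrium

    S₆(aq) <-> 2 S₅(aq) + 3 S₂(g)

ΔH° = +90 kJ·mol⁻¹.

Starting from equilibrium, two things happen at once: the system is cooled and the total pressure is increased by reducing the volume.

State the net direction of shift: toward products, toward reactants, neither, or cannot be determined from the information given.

The forward reaction is endothermic. Lowering T favours the exothermic direction — shift to the left.
Gas moles: reactants 0, products 3 (Δn_gas = +3). Compression shifts the system toward the side with fewer moles of gas — to the left.
All effects act in the same direction — net shift to the left.

left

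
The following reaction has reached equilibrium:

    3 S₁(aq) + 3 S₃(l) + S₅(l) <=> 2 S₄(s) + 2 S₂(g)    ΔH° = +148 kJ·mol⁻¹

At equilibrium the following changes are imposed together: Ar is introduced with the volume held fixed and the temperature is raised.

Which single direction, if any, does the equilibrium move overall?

At constant volume, adding an inert gas leaves every reacting species' partial pressure unchanged, so Q is unchanged — no shift from this change.
The forward reaction is endothermic. Raising T favours the endothermic direction — shift to the right.
Only the nonzero effect(s) matter; the net shift is to the right.

right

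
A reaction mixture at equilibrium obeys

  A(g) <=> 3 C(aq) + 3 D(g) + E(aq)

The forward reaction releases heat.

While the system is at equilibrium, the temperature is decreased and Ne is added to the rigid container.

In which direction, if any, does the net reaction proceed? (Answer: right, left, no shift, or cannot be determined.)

right

The forward reaction is exothermic. Lowering T favours the exothermic direction — shift to the right.
At constant volume, adding an inert gas leaves every reacting species' partial pressure unchanged, so Q is unchanged — no shift from this change.
Only the nonzero effect(s) matter; the net shift is to the right.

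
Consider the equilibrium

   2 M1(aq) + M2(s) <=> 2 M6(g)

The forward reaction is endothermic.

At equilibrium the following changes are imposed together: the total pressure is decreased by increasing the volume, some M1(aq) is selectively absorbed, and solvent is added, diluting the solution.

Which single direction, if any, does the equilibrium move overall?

cannot be determined

Gas moles: reactants 0, products 2 (Δn_gas = +2). Expansion shifts the system toward the side with more moles of gas — to the right.
Removing M1 (aq), a reactant, drives the reaction to the left.
Dilution lowers every aqueous concentration by the same factor. Δn_aq = 0 − 2 = -2, so the system shifts toward the side with more dissolved moles — to the left.
The individual effects push in opposite directions; without quantitative information the net direction cannot be determined.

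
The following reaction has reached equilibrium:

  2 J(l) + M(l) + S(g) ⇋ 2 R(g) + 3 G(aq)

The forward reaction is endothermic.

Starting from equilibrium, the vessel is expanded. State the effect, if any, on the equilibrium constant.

The equilibrium constant depends only on temperature. This perturbation may move the position of equilibrium, but since T is unchanged, K itself is unchanged.

unchanged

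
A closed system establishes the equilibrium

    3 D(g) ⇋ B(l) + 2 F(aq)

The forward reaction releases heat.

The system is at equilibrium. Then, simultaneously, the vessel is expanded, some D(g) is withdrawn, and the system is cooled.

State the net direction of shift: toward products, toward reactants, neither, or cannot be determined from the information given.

cannot be determined

Gas moles: reactants 3, products 0 (Δn_gas = -3). Expansion shifts the system toward the side with more moles of gas — to the left.
Removing D (g), a reactant, drives the reaction to the left.
The forward reaction is exothermic. Lowering T favours the exothermic direction — shift to the right.
The individual effects push in opposite directions; without quantitative information the net direction cannot be determined.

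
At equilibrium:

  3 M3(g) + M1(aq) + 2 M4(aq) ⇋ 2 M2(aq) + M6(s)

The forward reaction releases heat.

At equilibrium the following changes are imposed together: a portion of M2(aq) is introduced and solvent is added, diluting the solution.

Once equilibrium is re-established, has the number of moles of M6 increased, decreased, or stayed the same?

Adding M2 (aq), a product, drives the reaction to the left.
Dilution lowers every aqueous concentration by the same factor. Δn_aq = 2 − 3 = -1, so the system shifts toward the side with more dissolved moles — to the left.
The net shift is to the left. M6 is a product, so its amount decreases.

decreases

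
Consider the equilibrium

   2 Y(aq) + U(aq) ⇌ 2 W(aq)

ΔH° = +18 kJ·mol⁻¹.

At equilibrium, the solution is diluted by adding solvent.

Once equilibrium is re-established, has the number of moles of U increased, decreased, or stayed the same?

Dilution lowers every aqueous concentration by the same factor. Δn_aq = 2 − 3 = -1, so the system shifts toward the side with more dissolved moles — to the left.
The net shift is to the left. U is a reactant, so its amount increases.

increases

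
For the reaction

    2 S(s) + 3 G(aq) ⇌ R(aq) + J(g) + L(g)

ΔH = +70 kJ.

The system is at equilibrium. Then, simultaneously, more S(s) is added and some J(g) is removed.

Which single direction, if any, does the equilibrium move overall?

right

S is a pure solid; its activity is 1 regardless of amount, so Q is unaffected — no shift from this change.
Removing J (g), a product, drives the reaction to the right.
Only the nonzero effect(s) matter; the net shift is to the right.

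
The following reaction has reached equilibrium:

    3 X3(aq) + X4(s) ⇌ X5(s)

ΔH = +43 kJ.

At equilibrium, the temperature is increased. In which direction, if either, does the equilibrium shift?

The forward reaction is endothermic. Raising T favours the endothermic direction — shift to the right.

right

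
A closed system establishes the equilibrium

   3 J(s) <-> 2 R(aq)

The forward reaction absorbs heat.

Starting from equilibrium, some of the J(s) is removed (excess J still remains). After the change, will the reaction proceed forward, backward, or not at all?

no shift

J is a pure solid; its activity is 1 regardless of amount, so Q is unaffected — no shift from this change.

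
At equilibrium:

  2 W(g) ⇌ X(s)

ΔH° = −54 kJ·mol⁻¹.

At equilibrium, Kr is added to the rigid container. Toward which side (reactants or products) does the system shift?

no shift

At constant volume, adding an inert gas leaves every reacting species' partial pressure unchanged, so Q is unchanged — no shift from this change.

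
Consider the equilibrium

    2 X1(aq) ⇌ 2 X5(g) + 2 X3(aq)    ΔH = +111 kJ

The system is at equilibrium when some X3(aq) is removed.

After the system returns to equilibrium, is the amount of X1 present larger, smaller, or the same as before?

Removing X3 (aq), a product, drives the reaction to the right.
The net shift is to the right. X1 is a reactant, so its amount decreases.

decreases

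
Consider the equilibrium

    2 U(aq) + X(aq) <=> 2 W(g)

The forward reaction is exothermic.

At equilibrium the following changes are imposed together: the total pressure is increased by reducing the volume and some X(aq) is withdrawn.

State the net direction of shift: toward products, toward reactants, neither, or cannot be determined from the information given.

Gas moles: reactants 0, products 2 (Δn_gas = +2). Compression shifts the system toward the side with fewer moles of gas — to the left.
Removing X (aq), a reactant, drives the reaction to the left.
All effects act in the same direction — net shift to the left.

left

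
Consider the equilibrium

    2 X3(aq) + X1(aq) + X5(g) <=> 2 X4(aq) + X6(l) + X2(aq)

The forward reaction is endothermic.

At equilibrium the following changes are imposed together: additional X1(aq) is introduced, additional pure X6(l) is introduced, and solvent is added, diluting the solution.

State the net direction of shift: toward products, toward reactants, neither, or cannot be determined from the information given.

Adding X1 (aq), a reactant, drives the reaction to the right.
X6 is a pure liquid; its activity is 1 regardless of amount, so Q is unaffected — no shift from this change.
Dilution scales every aqueous concentration by the same factor. Δn_aq = 3 − 3 = 0, so Q is unchanged — no shift.
Only the nonzero effect(s) matter; the net shift is to the right.

right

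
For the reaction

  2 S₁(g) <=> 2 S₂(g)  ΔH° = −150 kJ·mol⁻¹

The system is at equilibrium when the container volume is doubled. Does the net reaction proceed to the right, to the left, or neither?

Gas moles: reactants 2, products 2. Δn_gas = 0, so a volume change leaves Q equal to K — no shift from this change.

no shift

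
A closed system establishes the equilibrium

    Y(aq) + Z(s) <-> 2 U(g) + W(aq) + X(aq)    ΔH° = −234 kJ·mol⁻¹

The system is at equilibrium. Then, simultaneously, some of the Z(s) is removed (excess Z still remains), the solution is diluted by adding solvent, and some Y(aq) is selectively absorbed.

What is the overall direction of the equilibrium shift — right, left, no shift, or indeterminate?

Z is a pure solid; its activity is 1 regardless of amount, so Q is unaffected — no shift from this change.
Dilution lowers every aqueous concentration by the same factor. Δn_aq = 2 − 1 = +1, so the system shifts toward the side with more dissolved moles — to the right.
Removing Y (aq), a reactant, drives the reaction to the left.
The individual effects push in opposite directions; without quantitative information the net direction cannot be determined.

cannot be determined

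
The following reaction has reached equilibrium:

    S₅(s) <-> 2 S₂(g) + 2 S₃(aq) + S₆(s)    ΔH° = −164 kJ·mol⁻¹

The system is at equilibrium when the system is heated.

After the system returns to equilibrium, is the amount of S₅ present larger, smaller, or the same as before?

The forward reaction is exothermic. Raising T favours the endothermic direction — shift to the left.
The net shift is to the left. S₅ is a reactant, so its amount increases.

increases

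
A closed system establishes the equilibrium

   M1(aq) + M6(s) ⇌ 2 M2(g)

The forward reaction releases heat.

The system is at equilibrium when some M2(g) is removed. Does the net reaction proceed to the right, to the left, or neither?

Removing M2 (g), a product, drives the reaction to the right.

right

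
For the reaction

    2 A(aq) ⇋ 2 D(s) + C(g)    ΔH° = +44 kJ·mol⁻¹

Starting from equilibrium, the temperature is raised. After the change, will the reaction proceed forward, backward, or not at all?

right

The forward reaction is endothermic. Raising T favours the endothermic direction — shift to the right.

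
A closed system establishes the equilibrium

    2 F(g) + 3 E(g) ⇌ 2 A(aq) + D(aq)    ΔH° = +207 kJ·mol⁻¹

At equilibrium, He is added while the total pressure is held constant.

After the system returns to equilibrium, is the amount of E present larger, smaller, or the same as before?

Adding inert gas at constant total pressure expands the volume and lowers every reacting partial pressure. With Δn_gas = 0 − 5 = -5, Q moves away from K toward the side with fewer gas moles, so the system shifts toward the side with more gas moles — to the left.
The net shift is to the left. E is a reactant, so its amount increases.

increases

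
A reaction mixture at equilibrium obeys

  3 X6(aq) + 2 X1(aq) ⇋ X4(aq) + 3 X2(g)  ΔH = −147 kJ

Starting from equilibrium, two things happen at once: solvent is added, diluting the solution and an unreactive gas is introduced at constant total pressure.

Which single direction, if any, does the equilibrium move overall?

Dilution lowers every aqueous concentration by the same factor. Δn_aq = 1 − 5 = -4, so the system shifts toward the side with more dissolved moles — to the left.
Adding inert gas at constant total pressure expands the volume and lowers every reacting partial pressure. With Δn_gas = 3 − 0 = +3, Q moves away from K toward the side with fewer gas moles, so the system shifts toward the side with more gas moles — to the right.
The individual effects push in opposite directions; without quantitative information the net direction cannot be determined.

cannot be determined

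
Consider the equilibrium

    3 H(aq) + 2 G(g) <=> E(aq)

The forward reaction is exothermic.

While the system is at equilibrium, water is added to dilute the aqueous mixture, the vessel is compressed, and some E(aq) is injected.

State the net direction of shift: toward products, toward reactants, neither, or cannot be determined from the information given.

cannot be determined

Dilution lowers every aqueous concentration by the same factor. Δn_aq = 1 − 3 = -2, so the system shifts toward the side with more dissolved moles — to the left.
Gas moles: reactants 2, products 0 (Δn_gas = -2). Compression shifts the system toward the side with fewer moles of gas — to the right.
Adding E (aq), a product, drives the reaction to the left.
The individual effects push in opposite directions; without quantitative information the net direction cannot be determined.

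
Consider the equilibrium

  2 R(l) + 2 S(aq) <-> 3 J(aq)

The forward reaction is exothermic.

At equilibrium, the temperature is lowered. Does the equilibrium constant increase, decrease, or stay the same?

K depends on temperature via the van 't Hoff relation. The forward reaction is exothermic, so lowering T increases K.

increases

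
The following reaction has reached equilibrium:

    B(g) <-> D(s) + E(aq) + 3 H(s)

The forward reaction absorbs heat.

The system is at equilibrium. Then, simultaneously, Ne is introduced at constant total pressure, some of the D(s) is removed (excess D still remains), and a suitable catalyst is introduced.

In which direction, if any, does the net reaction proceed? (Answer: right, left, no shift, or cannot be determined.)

left

Adding inert gas at constant total pressure expands the volume and lowers every reacting partial pressure. With Δn_gas = 0 − 1 = -1, Q moves away from K toward the side with fewer gas moles, so the system shifts toward the side with more gas moles — to the left.
D is a pure solid; its activity is 1 regardless of amount, so Q is unaffected — no shift from this change.
A catalyst speeds both forward and reverse rates equally; it changes neither Q nor K — no shift from this change.
Only the nonzero effect(s) matter; the net shift is to the left.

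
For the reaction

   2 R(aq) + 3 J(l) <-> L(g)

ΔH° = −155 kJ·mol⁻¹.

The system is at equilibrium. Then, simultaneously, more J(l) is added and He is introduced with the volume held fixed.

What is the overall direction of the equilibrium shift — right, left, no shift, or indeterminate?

no shift

J is a pure liquid; its activity is 1 regardless of amount, so Q is unaffected — no shift from this change.
At constant volume, adding an inert gas leaves every reacting species' partial pressure unchanged, so Q is unchanged — no shift from this change.
None of the changes alters Q relative to K, so there is no net shift.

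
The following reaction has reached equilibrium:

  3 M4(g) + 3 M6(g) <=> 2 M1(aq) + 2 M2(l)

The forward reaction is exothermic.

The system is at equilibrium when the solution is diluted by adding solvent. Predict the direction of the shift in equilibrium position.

right

Dilution lowers every aqueous concentration by the same factor. Δn_aq = 2 − 0 = +2, so the system shifts toward the side with more dissolved moles — to the right.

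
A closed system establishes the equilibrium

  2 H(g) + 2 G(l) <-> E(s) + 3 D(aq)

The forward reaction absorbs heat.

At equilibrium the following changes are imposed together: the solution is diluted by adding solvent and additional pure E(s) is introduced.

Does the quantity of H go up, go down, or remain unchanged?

Dilution lowers every aqueous concentration by the same factor. Δn_aq = 3 − 0 = +3, so the system shifts toward the side with more dissolved moles — to the right.
E is a pure solid; its activity is 1 regardless of amount, so Q is unaffected — no shift from this change.
The net shift is to the right. H is a reactant, so its amount decreases.

decreases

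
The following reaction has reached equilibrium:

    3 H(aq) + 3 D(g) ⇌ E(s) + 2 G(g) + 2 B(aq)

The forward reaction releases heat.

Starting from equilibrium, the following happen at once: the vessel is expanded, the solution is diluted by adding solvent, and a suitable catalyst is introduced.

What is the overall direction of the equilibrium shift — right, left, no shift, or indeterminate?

Gas moles: reactants 3, products 2 (Δn_gas = -1). Expansion shifts the system toward the side with more moles of gas — to the left.
Dilution lowers every aqueous concentration by the same factor. Δn_aq = 2 − 3 = -1, so the system shifts toward the side with more dissolved moles — to the left.
A catalyst speeds both forward and reverse rates equally; it changes neither Q nor K — no shift from this change.
Only the nonzero effect(s) matter; the net shift is to the left.

left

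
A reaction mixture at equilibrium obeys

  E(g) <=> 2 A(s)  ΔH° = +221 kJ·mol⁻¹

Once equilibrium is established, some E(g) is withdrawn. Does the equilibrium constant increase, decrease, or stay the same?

unchanged

The equilibrium constant depends only on temperature. This perturbation may move the position of equilibrium, but since T is unchanged, K itself is unchanged.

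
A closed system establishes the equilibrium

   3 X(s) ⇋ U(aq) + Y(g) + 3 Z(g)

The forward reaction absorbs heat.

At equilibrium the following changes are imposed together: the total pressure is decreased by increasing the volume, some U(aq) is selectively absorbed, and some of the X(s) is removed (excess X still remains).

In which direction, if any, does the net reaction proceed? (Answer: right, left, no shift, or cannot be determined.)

right

Gas moles: reactants 0, products 4 (Δn_gas = +4). Expansion shifts the system toward the side with more moles of gas — to the right.
Removing U (aq), a product, drives the reaction to the right.
X is a pure solid; its activity is 1 regardless of amount, so Q is unaffected — no shift from this change.
Only the nonzero effect(s) matter; the net shift is to the right.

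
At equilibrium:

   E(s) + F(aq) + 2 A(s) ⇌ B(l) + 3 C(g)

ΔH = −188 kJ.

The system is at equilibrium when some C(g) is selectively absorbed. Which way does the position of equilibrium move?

right

Removing C (g), a product, drives the reaction to the right.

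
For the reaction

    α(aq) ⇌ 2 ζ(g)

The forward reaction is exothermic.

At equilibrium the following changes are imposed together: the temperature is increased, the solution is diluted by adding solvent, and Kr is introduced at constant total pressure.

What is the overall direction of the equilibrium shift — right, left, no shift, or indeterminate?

The forward reaction is exothermic. Raising T favours the endothermic direction — shift to the left.
Dilution lowers every aqueous concentration by the same factor. Δn_aq = 0 − 1 = -1, so the system shifts toward the side with more dissolved moles — to the left.
Adding inert gas at constant total pressure expands the volume and lowers every reacting partial pressure. With Δn_gas = 2 − 0 = +2, Q moves away from K toward the side with fewer gas moles, so the system shifts toward the side with more gas moles — to the right.
The individual effects push in opposite directions; without quantitative information the net direction cannot be determined.

cannot be determined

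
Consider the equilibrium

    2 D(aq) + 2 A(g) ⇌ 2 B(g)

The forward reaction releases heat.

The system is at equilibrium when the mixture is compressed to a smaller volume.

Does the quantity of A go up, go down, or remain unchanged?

Gas moles: reactants 2, products 2. Δn_gas = 0, so a volume change leaves Q equal to K — no shift from this change.
No net shift occurs, so the amount of A is unchanged.

unchanged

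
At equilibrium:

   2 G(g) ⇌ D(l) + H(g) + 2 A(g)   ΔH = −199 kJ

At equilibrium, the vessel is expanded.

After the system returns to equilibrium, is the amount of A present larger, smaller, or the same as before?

Gas moles: reactants 2, products 3 (Δn_gas = +1). Expansion shifts the system toward the side with more moles of gas — to the right.
The net shift is to the right. A is a product, so its amount increases.

increases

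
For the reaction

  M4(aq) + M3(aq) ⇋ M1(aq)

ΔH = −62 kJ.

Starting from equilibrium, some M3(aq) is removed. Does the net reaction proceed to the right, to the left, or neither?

left

Removing M3 (aq), a reactant, drives the reaction to the left.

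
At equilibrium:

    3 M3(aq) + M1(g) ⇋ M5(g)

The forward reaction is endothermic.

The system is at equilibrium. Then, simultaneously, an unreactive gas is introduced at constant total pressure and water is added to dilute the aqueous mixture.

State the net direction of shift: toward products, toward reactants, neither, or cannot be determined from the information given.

Adding inert gas at constant total pressure expands the volume, scaling every reacting partial pressure by the same factor. Δn_gas = 1 − 1 = 0, so Q is unchanged — no shift.
Dilution lowers every aqueous concentration by the same factor. Δn_aq = 0 − 3 = -3, so the system shifts toward the side with more dissolved moles — to the left.
Only the nonzero effect(s) matter; the net shift is to the left.

left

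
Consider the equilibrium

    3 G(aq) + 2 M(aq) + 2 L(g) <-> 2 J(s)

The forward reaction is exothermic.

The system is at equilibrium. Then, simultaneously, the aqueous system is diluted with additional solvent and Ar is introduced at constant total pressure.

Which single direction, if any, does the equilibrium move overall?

Dilution lowers every aqueous concentration by the same factor. Δn_aq = 0 − 5 = -5, so the system shifts toward the side with more dissolved moles — to the left.
Adding inert gas at constant total pressure expands the volume and lowers every reacting partial pressure. With Δn_gas = 0 − 2 = -2, Q moves away from K toward the side with fewer gas moles, so the system shifts toward the side with more gas moles — to the left.
All effects act in the same direction — net shift to the left.

left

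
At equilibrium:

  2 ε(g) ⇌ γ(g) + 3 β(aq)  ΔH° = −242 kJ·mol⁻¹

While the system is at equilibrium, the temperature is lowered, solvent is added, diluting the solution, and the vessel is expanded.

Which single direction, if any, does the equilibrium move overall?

The forward reaction is exothermic. Lowering T favours the exothermic direction — shift to the right.
Dilution lowers every aqueous concentration by the same factor. Δn_aq = 3 − 0 = +3, so the system shifts toward the side with more dissolved moles — to the right.
Gas moles: reactants 2, products 1 (Δn_gas = -1). Expansion shifts the system toward the side with more moles of gas — to the left.
The individual effects push in opposite directions; without quantitative information the net direction cannot be determined.

cannot be determined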